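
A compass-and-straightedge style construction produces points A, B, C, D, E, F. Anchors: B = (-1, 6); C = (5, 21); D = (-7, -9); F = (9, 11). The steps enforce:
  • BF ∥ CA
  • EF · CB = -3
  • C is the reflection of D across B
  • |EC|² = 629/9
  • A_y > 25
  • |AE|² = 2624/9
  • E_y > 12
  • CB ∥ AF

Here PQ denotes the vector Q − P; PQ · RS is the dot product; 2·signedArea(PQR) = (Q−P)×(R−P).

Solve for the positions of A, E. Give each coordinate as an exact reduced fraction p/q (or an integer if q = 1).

1. A_x = 15  [CB ∥ AF ∩ BF ∥ CA]
2. A_y = 26  [CB ∥ AF ∩ BF ∥ CA]
   → A = (15, 26)
3. E_x = 13/3  [line 6·x + 15·y + -216 = 0 ∩ |AE|² = 2624/9]
4. E_y = 38/3  [line 6·x + 15·y + -216 = 0 ∩ |AE|² = 2624/9]
   → E = (13/3, 38/3)

A = (15, 26)
E = (13/3, 38/3)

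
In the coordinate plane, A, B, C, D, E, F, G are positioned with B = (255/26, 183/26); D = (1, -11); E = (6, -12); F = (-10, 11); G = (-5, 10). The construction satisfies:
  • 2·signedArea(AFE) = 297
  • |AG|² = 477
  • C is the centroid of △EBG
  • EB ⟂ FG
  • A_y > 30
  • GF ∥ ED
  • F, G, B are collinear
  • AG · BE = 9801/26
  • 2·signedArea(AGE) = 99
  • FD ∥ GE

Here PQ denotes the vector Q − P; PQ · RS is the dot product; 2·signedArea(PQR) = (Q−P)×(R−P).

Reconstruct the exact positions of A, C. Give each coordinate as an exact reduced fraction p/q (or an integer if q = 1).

A = (-11, 31)
C = (281/78, 131/78)

1. A_x = -11  [2·signedArea(AFE) = 297 ∩ AG · BE = 9801/26]
2. A_y = 31  [2·signedArea(AFE) = 297 ∩ AG · BE = 9801/26]
   → A = (-11, 31)
3. C_x = 281/78  [C is the centroid of △EBG]
4. C_y = 131/78  [C is the centroid of △EBG]
   → C = (281/78, 131/78)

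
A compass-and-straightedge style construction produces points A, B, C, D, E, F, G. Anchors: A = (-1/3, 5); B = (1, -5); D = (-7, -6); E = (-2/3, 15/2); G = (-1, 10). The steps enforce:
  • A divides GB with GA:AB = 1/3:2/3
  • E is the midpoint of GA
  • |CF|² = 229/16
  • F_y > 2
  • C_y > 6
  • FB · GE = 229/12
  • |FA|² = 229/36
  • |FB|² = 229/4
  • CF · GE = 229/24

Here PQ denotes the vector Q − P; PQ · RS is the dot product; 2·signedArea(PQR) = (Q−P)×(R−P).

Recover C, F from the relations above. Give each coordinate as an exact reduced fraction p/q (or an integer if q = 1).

C = (-1/2, 25/4)
F = (0, 5/2)

1. F_x = 0  [line -1/3·x + 5/2·y + -25/4 = 0 ∩ |FB|² = 229/4]
2. F_y = 5/2  [line -1/3·x + 5/2·y + -25/4 = 0 ∩ |FB|² = 229/4]
   → F = (0, 5/2)
3. C_x = -1/2  [line -1/3·x + 5/2·y + -379/24 = 0 ∩ |CF|² = 229/16]
4. C_y = 25/4  [line -1/3·x + 5/2·y + -379/24 = 0 ∩ |CF|² = 229/16]
   → C = (-1/2, 25/4)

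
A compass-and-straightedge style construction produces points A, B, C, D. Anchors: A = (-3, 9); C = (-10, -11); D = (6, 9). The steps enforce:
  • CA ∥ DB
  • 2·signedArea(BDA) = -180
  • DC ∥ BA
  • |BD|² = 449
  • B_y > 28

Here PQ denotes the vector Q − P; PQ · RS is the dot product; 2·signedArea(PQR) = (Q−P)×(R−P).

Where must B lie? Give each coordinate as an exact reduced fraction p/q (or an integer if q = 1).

1. B_x = 13  [DC ∥ BA ∩ CA ∥ DB]
2. B_y = 29  [DC ∥ BA ∩ CA ∥ DB]
   → B = (13, 29)

B = (13, 29)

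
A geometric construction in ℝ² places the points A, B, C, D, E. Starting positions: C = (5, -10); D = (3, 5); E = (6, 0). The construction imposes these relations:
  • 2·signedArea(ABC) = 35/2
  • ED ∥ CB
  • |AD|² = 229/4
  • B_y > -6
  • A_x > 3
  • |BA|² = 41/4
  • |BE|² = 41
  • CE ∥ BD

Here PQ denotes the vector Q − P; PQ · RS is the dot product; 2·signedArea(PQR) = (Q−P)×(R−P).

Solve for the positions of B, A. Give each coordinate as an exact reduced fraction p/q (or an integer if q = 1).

A = (4, -5/2)
B = (2, -5)

1. B_x = 2  [CE ∥ BD ∩ ED ∥ CB]
2. B_y = -5  [CE ∥ BD ∩ ED ∥ CB]
   → B = (2, -5)
3. A_x = 4  [line 5·x + 3·y + -25/2 = 0 ∩ |AD|² = 229/4]
4. A_y = -5/2  [line 5·x + 3·y + -25/2 = 0 ∩ |AD|² = 229/4]
   → A = (4, -5/2)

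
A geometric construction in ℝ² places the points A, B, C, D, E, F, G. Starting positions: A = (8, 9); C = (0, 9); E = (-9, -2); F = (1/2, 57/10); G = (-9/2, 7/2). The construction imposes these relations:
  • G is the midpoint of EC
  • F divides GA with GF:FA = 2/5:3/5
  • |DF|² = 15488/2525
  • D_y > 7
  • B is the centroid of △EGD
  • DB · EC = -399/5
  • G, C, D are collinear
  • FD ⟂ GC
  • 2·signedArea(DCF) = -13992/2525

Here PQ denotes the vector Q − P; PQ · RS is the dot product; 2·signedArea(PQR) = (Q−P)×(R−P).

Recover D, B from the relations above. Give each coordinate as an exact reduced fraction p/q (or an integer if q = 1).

B = (-2511/505, 1476/505)
D = (-1431/1010, 7341/1010)

1. D_x = -1431/1010  [G, C, D are collinear ∩ FD ⟂ GC]
2. D_y = 7341/1010  [G, C, D are collinear ∩ FD ⟂ GC]
   → D = (-1431/1010, 7341/1010)
3. B_x = -2511/505  [B is the centroid of △EGD]
4. B_y = 1476/505  [B is the centroid of △EGD]
   → B = (-2511/505, 1476/505)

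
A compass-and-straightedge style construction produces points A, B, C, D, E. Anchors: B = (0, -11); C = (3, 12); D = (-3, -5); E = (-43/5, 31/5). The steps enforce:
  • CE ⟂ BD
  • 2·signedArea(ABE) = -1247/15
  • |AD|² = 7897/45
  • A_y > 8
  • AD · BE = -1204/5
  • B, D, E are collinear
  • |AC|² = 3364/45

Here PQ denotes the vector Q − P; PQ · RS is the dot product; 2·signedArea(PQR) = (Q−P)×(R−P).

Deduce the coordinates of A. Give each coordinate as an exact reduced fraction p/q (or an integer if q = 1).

A = (-71/15, 122/15)

1. A_x = -71/15  [2·signedArea(ABE) = -1247/15 ∩ AD · BE = -1204/5]
2. A_y = 122/15  [2·signedArea(ABE) = -1247/15 ∩ AD · BE = -1204/5]
   → A = (-71/15, 122/15)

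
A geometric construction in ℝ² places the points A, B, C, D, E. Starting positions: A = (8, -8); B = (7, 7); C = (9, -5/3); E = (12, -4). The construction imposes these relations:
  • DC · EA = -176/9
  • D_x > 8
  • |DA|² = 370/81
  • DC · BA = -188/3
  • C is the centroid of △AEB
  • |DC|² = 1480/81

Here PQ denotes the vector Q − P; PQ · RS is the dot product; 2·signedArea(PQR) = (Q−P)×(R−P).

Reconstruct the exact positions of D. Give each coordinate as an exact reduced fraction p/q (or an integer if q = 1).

D = (25/3, -53/9)

1. D_x = 25/3  [DC · EA = -176/9 ∩ DC · BA = -188/3]
2. D_y = -53/9  [DC · EA = -176/9 ∩ DC · BA = -188/3]
   → D = (25/3, -53/9)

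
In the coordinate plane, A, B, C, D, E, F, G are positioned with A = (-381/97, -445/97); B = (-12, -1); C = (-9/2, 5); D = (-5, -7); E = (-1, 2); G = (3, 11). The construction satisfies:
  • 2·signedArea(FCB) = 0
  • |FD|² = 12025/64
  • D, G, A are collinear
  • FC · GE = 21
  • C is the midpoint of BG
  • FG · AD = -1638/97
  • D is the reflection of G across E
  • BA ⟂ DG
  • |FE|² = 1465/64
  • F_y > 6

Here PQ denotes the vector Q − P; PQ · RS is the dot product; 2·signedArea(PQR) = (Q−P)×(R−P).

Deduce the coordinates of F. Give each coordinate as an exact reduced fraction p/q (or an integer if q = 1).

F = (-21/8, 13/2)

1. F_x = -21/8  [2·signedArea(FCB) = 0 ∩ FC · GE = 21]
2. F_y = 13/2  [2·signedArea(FCB) = 0 ∩ FC · GE = 21]
   → F = (-21/8, 13/2)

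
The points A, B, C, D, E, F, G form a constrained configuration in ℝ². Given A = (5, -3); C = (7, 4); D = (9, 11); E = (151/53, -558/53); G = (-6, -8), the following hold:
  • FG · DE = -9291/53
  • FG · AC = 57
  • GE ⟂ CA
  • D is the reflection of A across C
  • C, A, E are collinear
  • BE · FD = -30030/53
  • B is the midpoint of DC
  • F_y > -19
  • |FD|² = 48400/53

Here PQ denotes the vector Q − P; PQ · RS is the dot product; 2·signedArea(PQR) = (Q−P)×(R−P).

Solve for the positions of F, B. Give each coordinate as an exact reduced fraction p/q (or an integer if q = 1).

1. F_x = 37/53  [line -2·x + -7·y + -125 = 0 ∩ |FD|² = 48400/53]
2. F_y = -957/53  [line -2·x + -7·y + -125 = 0 ∩ |FD|² = 48400/53]
   → F = (37/53, -957/53)
3. B_x = 8  [B is the midpoint of DC]
4. B_y = 15/2  [B is the midpoint of DC]
   → B = (8, 15/2)

B = (8, 15/2)
F = (37/53, -957/53)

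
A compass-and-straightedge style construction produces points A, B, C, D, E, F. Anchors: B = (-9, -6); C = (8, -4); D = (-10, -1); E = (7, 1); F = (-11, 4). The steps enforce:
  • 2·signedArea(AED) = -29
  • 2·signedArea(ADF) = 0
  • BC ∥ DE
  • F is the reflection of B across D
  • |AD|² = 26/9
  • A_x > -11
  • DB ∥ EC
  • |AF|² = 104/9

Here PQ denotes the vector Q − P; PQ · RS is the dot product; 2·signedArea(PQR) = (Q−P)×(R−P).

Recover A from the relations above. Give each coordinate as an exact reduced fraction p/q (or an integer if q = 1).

A = (-31/3, 2/3)

1. A_x = -31/3  [2·signedArea(ADF) = 0 ∩ 2·signedArea(AED) = -29]
2. A_y = 2/3  [2·signedArea(ADF) = 0 ∩ 2·signedArea(AED) = -29]
   → A = (-31/3, 2/3)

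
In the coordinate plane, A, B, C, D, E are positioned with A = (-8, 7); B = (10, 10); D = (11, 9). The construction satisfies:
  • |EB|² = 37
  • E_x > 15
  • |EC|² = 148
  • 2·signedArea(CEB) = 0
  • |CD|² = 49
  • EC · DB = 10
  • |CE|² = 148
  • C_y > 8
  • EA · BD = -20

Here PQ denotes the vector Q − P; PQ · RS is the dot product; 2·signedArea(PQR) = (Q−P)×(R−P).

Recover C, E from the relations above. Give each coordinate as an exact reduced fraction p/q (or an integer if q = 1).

1. E_x = 16  [line -1·x + 1·y + 5 = 0 ∩ |EB|² = 37]
2. E_y = 11  [line -1·x + 1·y + 5 = 0 ∩ |EB|² = 37]
   → E = (16, 11)
3. C_x = 4  [2·signedArea(CEB) = 0 ∩ EC · DB = 10]
4. C_y = 9  [2·signedArea(CEB) = 0 ∩ EC · DB = 10]
   → C = (4, 9)

C = (4, 9)
E = (16, 11)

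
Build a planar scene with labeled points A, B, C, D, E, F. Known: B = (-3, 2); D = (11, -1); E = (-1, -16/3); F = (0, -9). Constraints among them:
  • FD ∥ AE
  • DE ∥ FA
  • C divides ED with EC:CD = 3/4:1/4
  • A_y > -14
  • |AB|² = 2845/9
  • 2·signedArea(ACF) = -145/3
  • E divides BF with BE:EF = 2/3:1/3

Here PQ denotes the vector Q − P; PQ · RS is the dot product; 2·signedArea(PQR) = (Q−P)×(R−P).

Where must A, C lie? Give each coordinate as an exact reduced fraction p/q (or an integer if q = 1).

1. A_x = -12  [FD ∥ AE ∩ DE ∥ FA]
2. A_y = -40/3  [FD ∥ AE ∩ DE ∥ FA]
   → A = (-12, -40/3)
3. C_x = 8  [C divides ED with EC:CD = 3/4:1/4]
4. C_y = -25/12  [C divides ED with EC:CD = 3/4:1/4]
   → C = (8, -25/12)

A = (-12, -40/3)
C = (8, -25/12)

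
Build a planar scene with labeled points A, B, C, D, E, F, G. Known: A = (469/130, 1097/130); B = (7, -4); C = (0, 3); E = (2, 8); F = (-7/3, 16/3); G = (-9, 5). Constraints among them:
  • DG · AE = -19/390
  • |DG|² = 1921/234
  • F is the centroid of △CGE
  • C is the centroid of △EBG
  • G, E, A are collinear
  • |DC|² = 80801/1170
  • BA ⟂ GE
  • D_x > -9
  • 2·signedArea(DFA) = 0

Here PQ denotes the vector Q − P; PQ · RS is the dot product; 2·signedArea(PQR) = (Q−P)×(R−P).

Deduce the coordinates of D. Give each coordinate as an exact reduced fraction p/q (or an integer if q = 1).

1. D_x = -3227/390  [2·signedArea(DFA) = 0 ∩ DG · AE = -19/390]
2. D_y = 869/390  [2·signedArea(DFA) = 0 ∩ DG · AE = -19/390]
   → D = (-3227/390, 869/390)

D = (-3227/390, 869/390)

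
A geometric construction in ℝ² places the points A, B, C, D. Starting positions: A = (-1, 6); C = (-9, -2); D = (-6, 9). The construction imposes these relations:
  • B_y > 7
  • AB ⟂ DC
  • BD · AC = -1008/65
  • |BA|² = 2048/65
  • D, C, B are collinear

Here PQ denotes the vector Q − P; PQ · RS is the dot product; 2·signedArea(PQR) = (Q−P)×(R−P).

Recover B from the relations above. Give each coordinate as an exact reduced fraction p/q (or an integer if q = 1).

1. B_x = -417/65  [D, C, B are collinear ∩ AB ⟂ DC]
2. B_y = 486/65  [D, C, B are collinear ∩ AB ⟂ DC]
   → B = (-417/65, 486/65)

B = (-417/65, 486/65)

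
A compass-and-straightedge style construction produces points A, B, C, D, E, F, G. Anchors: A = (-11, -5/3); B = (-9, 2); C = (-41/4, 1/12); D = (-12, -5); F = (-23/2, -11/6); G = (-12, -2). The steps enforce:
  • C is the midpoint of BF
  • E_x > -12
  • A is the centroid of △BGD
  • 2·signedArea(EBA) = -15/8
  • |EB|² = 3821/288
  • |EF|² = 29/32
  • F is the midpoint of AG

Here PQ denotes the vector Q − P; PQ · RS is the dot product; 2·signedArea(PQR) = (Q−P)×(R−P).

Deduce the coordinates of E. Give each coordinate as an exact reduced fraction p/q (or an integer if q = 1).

E = (-89/8, -23/24)

1. E_x = -89/8  [line 11/3·x + -2·y + 311/8 = 0 ∩ |EF|² = 29/32]
2. E_y = -23/24  [line 11/3·x + -2·y + 311/8 = 0 ∩ |EF|² = 29/32]
   → E = (-89/8, -23/24)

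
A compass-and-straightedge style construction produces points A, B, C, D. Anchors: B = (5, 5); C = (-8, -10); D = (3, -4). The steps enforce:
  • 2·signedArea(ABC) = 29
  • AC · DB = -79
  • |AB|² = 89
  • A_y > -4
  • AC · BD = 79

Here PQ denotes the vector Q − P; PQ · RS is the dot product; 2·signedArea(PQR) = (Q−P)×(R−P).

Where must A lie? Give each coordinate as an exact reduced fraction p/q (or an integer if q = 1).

1. A_x = 0  [AC · DB = -79 ∩ 2·signedArea(ABC) = 29]
2. A_y = -3  [AC · DB = -79 ∩ 2·signedArea(ABC) = 29]
   → A = (0, -3)

A = (0, -3)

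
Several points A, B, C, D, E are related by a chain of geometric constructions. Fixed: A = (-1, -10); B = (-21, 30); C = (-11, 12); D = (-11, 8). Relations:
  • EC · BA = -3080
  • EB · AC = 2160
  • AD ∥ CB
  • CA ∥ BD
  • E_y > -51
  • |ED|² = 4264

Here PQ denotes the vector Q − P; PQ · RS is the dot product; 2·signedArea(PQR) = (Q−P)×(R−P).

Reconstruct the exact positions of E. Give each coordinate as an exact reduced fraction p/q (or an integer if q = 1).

1. E_x = 19  [EC · BA = -3080 ∩ EB · AC = 2160]
2. E_y = -50  [EC · BA = -3080 ∩ EB · AC = 2160]
   → E = (19, -50)

E = (19, -50)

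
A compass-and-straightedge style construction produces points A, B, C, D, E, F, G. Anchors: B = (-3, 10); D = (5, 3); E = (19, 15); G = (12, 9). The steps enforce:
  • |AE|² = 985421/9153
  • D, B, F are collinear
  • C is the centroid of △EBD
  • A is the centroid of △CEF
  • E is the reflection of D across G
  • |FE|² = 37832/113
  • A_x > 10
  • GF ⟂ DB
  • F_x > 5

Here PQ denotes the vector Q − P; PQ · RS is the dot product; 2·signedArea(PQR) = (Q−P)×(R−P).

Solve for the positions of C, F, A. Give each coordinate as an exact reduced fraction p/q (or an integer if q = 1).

A = (1205/113, 8972/1017)
C = (7, 28/3)
F = (677/113, 241/113)

1. C_x = 7  [C is the centroid of △EBD]
2. C_y = 28/3  [C is the centroid of △EBD]
   → C = (7, 28/3)
3. F_x = 677/113  [D, B, F are collinear ∩ GF ⟂ DB]
4. F_y = 241/113  [D, B, F are collinear ∩ GF ⟂ DB]
   → F = (677/113, 241/113)
5. A_x = 1205/113  [A is the centroid of △CEF]
6. A_y = 8972/1017  [A is the centroid of △CEF]
   → A = (1205/113, 8972/1017)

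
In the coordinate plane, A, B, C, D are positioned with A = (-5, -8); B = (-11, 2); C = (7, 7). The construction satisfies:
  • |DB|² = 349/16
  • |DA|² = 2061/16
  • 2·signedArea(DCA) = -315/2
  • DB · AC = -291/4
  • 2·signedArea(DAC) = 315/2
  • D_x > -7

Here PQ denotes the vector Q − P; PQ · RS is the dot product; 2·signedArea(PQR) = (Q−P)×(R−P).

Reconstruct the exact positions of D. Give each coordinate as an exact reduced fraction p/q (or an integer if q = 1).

D = (-13/2, 13/4)

1. D_x = -13/2  [2·signedArea(DCA) = -315/2 ∩ DB · AC = -291/4]
2. D_y = 13/4  [2·signedArea(DCA) = -315/2 ∩ DB · AC = -291/4]
   → D = (-13/2, 13/4)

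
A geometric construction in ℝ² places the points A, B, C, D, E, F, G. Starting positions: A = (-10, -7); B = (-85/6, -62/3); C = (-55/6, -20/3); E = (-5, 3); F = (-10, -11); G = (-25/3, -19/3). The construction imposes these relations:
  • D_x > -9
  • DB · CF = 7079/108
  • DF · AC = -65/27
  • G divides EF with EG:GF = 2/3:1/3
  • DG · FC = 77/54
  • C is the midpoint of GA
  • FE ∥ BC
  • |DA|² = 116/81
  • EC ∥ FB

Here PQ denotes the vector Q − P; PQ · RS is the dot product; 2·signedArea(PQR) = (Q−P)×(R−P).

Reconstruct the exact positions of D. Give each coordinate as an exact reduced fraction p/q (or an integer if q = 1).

1. D_x = -80/9  [DB · CF = 7079/108 ∩ DF · AC = -65/27]
2. D_y = -59/9  [DB · CF = 7079/108 ∩ DF · AC = -65/27]
   → D = (-80/9, -59/9)

D = (-80/9, -59/9)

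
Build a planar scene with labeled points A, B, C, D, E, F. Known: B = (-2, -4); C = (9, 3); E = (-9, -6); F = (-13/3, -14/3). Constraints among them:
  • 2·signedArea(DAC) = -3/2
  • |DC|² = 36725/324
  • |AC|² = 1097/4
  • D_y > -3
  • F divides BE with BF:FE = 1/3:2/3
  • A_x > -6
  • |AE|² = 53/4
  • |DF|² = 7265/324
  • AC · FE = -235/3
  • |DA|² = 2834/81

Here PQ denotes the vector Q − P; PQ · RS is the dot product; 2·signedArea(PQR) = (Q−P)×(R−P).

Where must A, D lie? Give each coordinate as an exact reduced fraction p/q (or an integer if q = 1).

1. A_x = -11/2  [line 14/3·x + 4/3·y + 97/3 = 0 ∩ |AC|² = 1097/4]
2. A_y = -5  [line 14/3·x + 4/3·y + 97/3 = 0 ∩ |AC|² = 1097/4]
   → A = (-11/2, -5)
3. D_x = -5/18  [line -8·x + 29/2·y + 30 = 0 ∩ |DF|² = 7265/324]
4. D_y = -20/9  [line -8·x + 29/2·y + 30 = 0 ∩ |DF|² = 7265/324]
   → D = (-5/18, -20/9)

A = (-11/2, -5)
D = (-5/18, -20/9)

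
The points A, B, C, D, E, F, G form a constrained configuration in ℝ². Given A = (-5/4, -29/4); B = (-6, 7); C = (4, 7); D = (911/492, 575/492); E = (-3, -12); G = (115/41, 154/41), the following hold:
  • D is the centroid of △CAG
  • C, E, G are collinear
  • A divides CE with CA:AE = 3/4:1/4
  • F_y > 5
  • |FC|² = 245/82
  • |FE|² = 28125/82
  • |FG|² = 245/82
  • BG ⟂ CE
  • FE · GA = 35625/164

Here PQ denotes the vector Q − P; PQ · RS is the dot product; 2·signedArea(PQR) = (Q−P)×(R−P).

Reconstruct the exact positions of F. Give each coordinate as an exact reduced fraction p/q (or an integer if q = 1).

1. F_x = 279/82  [line 665/164·x + 1805/164·y + -5985/82 = 0 ∩ |FG|² = 245/82]
2. F_y = 441/82  [line 665/164·x + 1805/164·y + -5985/82 = 0 ∩ |FG|² = 245/82]
   → F = (279/82, 441/82)

F = (279/82, 441/82)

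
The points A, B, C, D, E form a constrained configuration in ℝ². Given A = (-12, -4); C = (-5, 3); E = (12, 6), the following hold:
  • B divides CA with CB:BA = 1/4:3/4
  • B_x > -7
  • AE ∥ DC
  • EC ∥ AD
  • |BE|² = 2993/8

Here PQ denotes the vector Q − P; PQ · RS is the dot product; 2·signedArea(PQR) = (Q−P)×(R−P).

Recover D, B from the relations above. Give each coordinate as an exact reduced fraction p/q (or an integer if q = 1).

B = (-27/4, 5/4)
D = (-29, -7)

1. D_x = -29  [AE ∥ DC ∩ EC ∥ AD]
2. D_y = -7  [AE ∥ DC ∩ EC ∥ AD]
   → D = (-29, -7)
3. B_x = -27/4  [B divides CA with CB:BA = 1/4:3/4]
4. B_y = 5/4  [B divides CA with CB:BA = 1/4:3/4]
   → B = (-27/4, 5/4)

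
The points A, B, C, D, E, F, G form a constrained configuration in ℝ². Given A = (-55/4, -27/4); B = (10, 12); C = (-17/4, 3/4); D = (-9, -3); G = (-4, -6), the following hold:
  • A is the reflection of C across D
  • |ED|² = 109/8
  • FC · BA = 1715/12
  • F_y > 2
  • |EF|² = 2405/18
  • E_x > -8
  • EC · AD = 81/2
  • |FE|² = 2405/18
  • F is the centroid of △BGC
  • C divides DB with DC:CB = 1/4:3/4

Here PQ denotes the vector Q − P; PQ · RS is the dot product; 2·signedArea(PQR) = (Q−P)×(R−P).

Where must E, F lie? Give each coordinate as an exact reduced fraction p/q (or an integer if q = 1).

1. E_x = -29/4  [line -19/4·x + -15/4·y + -463/8 = 0 ∩ |ED|² = 109/8]
2. E_y = -25/4  [line -19/4·x + -15/4·y + -463/8 = 0 ∩ |ED|² = 109/8]
   → E = (-29/4, -25/4)
3. F_x = 7/12  [F is the centroid of △BGC]
4. F_y = 9/4  [F is the centroid of △BGC]
   → F = (7/12, 9/4)

E = (-29/4, -25/4)
F = (7/12, 9/4)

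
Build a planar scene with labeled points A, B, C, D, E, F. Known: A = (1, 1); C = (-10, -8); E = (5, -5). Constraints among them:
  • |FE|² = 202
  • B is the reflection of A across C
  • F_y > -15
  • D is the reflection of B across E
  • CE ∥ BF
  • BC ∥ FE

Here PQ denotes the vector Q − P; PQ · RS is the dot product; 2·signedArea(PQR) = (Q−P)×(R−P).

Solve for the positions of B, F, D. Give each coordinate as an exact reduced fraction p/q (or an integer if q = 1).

B = (-21, -17)
D = (31, 7)
F = (-6, -14)

1. B_x = -21  [B is the reflection of A across C]
2. B_y = -17  [B is the reflection of A across C]
   → B = (-21, -17)
3. F_x = -6  [BC ∥ FE ∩ CE ∥ BF]
4. F_y = -14  [BC ∥ FE ∩ CE ∥ BF]
   → F = (-6, -14)
5. D_x = 31  [D is the reflection of B across E]
6. D_y = 7  [D is the reflection of B across E]
   → D = (31, 7)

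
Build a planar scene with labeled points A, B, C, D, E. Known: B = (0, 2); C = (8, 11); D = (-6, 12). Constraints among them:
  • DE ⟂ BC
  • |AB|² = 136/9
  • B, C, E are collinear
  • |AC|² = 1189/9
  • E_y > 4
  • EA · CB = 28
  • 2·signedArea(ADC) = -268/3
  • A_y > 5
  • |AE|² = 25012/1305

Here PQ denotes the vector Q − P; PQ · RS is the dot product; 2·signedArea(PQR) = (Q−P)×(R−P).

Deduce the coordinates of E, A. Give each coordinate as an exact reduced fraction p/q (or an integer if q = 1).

A = (-2, 16/3)
E = (336/145, 668/145)

1. E_x = 336/145  [B, C, E are collinear ∩ DE ⟂ BC]
2. E_y = 668/145  [B, C, E are collinear ∩ DE ⟂ BC]
   → E = (336/145, 668/145)
3. A_x = -2  [2·signedArea(ADC) = -268/3 ∩ EA · CB = 28]
4. A_y = 16/3  [2·signedArea(ADC) = -268/3 ∩ EA · CB = 28]
   → A = (-2, 16/3)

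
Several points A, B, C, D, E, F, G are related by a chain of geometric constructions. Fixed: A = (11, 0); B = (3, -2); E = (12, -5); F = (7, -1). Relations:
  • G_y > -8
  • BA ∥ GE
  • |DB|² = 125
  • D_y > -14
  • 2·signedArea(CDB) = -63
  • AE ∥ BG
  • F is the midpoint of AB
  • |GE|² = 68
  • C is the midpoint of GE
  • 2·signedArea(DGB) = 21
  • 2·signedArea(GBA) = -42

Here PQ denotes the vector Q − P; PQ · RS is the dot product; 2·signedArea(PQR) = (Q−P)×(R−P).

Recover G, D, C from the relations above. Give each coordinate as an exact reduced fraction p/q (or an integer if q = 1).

1. G_x = 4  [BA ∥ GE ∩ AE ∥ BG]
2. G_y = -7  [BA ∥ GE ∩ AE ∥ BG]
   → G = (4, -7)
3. C_x = 8  [C is the midpoint of GE]
4. C_y = -6  [C is the midpoint of GE]
   → C = (8, -6)
5. D_x = 1  [2·signedArea(DGB) = 21 ∩ 2·signedArea(CDB) = -63]
6. D_y = -13  [2·signedArea(DGB) = 21 ∩ 2·signedArea(CDB) = -63]
   → D = (1, -13)

C = (8, -6)
D = (1, -13)
G = (4, -7)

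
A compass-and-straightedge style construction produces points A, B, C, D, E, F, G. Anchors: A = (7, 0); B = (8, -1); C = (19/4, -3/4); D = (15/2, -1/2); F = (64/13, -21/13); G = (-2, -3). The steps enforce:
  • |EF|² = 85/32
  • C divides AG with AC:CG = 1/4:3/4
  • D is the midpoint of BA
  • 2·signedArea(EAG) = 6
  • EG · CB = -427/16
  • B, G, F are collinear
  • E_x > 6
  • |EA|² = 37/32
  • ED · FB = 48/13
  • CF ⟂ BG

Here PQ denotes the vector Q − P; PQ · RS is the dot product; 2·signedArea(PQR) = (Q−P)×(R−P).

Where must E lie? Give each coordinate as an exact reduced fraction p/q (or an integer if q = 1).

1. E_x = 51/8  [2·signedArea(EAG) = 6 ∩ ED · FB = 48/13]
2. E_y = -7/8  [2·signedArea(EAG) = 6 ∩ ED · FB = 48/13]
   → E = (51/8, -7/8)

E = (51/8, -7/8)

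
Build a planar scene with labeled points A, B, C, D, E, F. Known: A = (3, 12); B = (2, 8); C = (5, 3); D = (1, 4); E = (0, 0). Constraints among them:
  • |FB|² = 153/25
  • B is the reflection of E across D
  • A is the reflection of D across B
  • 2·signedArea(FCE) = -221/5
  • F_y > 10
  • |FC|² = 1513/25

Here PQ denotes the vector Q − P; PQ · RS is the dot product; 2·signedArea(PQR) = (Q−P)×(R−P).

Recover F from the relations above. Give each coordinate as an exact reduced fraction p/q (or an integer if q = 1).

F = (13/5, 52/5)

1. F_x = 13/5  [line 3·x + -5·y + 221/5 = 0 ∩ |FB|² = 153/25]
2. F_y = 52/5  [line 3·x + -5·y + 221/5 = 0 ∩ |FB|² = 153/25]
   → F = (13/5, 52/5)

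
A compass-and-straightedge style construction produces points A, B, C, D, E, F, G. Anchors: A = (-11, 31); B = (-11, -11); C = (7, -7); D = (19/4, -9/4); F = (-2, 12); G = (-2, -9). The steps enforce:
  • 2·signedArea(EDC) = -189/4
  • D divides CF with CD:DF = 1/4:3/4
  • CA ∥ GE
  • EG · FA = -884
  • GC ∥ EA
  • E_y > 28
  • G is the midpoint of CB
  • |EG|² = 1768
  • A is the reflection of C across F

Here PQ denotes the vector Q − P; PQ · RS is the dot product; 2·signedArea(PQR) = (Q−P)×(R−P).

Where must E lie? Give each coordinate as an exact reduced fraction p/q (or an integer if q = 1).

E = (-20, 29)

1. E_x = -20  [GC ∥ EA ∩ CA ∥ GE]
2. E_y = 29  [GC ∥ EA ∩ CA ∥ GE]
   → E = (-20, 29)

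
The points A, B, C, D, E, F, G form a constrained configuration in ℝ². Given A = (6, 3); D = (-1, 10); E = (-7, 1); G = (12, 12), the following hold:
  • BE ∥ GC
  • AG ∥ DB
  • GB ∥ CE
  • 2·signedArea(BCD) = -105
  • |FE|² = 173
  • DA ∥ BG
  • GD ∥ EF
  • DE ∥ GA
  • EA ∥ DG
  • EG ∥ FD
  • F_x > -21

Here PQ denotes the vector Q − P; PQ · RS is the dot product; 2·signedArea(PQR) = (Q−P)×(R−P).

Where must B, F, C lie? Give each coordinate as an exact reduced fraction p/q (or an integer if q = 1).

B = (5, 19)
C = (0, -6)
F = (-20, -1)

1. B_x = 5  [DA ∥ BG ∩ AG ∥ DB]
2. B_y = 19  [DA ∥ BG ∩ AG ∥ DB]
   → B = (5, 19)
3. F_x = -20  [EG ∥ FD ∩ GD ∥ EF]
4. F_y = -1  [EG ∥ FD ∩ GD ∥ EF]
   → F = (-20, -1)
5. C_x = 0  [GB ∥ CE ∩ BE ∥ GC]
6. C_y = -6  [GB ∥ CE ∩ BE ∥ GC]
   → C = (0, -6)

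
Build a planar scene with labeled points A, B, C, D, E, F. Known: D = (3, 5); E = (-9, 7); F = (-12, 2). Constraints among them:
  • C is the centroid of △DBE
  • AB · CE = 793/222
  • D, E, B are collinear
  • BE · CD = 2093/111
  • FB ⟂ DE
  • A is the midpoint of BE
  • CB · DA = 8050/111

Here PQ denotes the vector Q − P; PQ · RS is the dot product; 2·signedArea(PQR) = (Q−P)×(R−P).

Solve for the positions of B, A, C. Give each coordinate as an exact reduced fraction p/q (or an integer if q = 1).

1. B_x = -411/37  [D, E, B are collinear ∩ FB ⟂ DE]
2. B_y = 272/37  [D, E, B are collinear ∩ FB ⟂ DE]
   → B = (-411/37, 272/37)
3. A_x = -372/37  [A is the midpoint of BE]
4. A_y = 531/74  [A is the midpoint of BE]
   → A = (-372/37, 531/74)
5. C_x = -211/37  [C is the centroid of △DBE]
6. C_y = 716/111  [C is the centroid of △DBE]
   → C = (-211/37, 716/111)

A = (-372/37, 531/74)
B = (-411/37, 272/37)
C = (-211/37, 716/111)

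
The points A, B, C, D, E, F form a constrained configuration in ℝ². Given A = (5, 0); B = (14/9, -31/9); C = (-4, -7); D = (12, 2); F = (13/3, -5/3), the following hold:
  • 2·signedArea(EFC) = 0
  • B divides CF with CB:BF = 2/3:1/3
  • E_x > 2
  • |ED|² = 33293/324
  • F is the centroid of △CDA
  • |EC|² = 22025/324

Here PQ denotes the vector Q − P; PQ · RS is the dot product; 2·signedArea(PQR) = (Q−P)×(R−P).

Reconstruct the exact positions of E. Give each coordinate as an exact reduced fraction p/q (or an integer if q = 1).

E = (53/18, -23/9)

1. E_x = 53/18  [line 16/3·x + -25/3·y + -37 = 0 ∩ |EC|² = 22025/324]
2. E_y = -23/9  [line 16/3·x + -25/3·y + -37 = 0 ∩ |EC|² = 22025/324]
   → E = (53/18, -23/9)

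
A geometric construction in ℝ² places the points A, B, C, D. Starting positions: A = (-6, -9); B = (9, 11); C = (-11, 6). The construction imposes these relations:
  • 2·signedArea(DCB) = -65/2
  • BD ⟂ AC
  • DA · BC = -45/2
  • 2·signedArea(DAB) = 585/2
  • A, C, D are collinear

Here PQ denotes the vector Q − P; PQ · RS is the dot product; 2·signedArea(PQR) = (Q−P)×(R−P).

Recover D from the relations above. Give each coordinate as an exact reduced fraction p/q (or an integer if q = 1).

D = (-21/2, 9/2)

1. D_x = -21/2  [A, C, D are collinear ∩ BD ⟂ AC]
2. D_y = 9/2  [A, C, D are collinear ∩ BD ⟂ AC]
   → D = (-21/2, 9/2)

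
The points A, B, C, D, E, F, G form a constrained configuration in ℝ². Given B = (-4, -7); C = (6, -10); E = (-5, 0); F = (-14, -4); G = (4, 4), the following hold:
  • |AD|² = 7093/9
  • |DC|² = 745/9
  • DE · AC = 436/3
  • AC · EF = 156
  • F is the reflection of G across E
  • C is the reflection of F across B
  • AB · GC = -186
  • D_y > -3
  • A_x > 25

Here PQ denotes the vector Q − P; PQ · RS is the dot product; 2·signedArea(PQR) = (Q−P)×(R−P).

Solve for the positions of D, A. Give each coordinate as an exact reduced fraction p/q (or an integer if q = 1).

1. A_x = 26  [AB · GC = -186 ∩ AC · EF = 156]
2. A_y = -16  [AB · GC = -186 ∩ AC · EF = 156]
   → A = (26, -16)
3. D_x = 5/3  [line 20·x + -6·y + -136/3 = 0 ∩ |DC|² = 745/9]
4. D_y = -2  [line 20·x + -6·y + -136/3 = 0 ∩ |DC|² = 745/9]
   → D = (5/3, -2)

A = (26, -16)
D = (5/3, -2)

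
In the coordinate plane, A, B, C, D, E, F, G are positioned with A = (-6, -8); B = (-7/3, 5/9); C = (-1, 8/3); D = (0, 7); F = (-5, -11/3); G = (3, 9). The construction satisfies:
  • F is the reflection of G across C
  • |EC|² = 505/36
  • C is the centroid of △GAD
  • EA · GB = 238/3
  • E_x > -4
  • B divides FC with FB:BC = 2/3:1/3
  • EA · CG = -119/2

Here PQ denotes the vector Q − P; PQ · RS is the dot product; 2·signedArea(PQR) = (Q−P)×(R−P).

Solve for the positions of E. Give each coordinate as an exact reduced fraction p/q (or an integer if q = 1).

1. E_x = -3  [line -4·x + -19/3·y + -91/6 = 0 ∩ |EC|² = 505/36]
2. E_y = -1/2  [line -4·x + -19/3·y + -91/6 = 0 ∩ |EC|² = 505/36]
   → E = (-3, -1/2)

E = (-3, -1/2)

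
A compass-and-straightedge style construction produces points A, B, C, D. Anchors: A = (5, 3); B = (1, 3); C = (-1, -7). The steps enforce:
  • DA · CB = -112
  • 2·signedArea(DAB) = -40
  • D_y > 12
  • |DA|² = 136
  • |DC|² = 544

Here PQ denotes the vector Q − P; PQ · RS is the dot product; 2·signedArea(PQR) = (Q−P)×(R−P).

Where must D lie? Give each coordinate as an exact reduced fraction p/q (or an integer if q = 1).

1. D_x = 11  [DA · CB = -112 ∩ 2·signedArea(DAB) = -40]
2. D_y = 13  [DA · CB = -112 ∩ 2·signedArea(DAB) = -40]
   → D = (11, 13)

D = (11, 13)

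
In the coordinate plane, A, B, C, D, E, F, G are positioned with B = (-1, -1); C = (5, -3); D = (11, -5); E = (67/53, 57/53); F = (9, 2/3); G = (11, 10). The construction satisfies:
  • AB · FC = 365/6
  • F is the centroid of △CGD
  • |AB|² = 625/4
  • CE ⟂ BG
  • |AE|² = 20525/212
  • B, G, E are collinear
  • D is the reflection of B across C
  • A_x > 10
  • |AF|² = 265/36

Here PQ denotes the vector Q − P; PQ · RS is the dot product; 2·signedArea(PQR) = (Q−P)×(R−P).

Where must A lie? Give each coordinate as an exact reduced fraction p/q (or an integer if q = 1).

A = (11, 5/2)

1. A_x = 11  [line 4·x + 11/3·y + -319/6 = 0 ∩ |AF|² = 265/36]
2. A_y = 5/2  [line 4·x + 11/3·y + -319/6 = 0 ∩ |AF|² = 265/36]
   → A = (11, 5/2)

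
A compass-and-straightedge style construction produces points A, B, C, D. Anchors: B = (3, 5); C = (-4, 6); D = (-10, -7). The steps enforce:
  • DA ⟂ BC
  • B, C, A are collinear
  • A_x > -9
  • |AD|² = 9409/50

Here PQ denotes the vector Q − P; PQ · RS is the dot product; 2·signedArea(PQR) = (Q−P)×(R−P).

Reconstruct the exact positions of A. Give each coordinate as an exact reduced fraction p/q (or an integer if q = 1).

1. A_x = -403/50  [B, C, A are collinear ∩ DA ⟂ BC]
2. A_y = 329/50  [B, C, A are collinear ∩ DA ⟂ BC]
   → A = (-403/50, 329/50)

A = (-403/50, 329/50)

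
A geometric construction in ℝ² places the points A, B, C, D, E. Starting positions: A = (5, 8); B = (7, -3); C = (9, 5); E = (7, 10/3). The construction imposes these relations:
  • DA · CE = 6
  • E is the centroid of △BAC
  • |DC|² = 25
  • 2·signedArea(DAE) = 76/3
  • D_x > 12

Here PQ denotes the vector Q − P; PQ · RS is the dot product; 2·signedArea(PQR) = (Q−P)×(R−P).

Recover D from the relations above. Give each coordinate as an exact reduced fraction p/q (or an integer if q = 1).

1. D_x = 13  [2·signedArea(DAE) = 76/3 ∩ DA · CE = 6]
2. D_y = 2  [2·signedArea(DAE) = 76/3 ∩ DA · CE = 6]
   → D = (13, 2)

D = (13, 2)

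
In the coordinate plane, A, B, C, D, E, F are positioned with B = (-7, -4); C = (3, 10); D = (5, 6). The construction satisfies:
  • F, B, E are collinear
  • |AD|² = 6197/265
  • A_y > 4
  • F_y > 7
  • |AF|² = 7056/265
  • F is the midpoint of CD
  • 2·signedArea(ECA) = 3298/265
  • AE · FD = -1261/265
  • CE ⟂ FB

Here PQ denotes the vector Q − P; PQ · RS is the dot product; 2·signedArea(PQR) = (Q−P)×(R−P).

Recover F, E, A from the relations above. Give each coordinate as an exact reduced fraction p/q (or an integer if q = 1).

A = (136/265, 1112/265)
E = (1203/265, 2276/265)
F = (4, 8)

1. F_x = 4  [F is the midpoint of CD]
2. F_y = 8  [F is the midpoint of CD]
   → F = (4, 8)
3. E_x = 1203/265  [F, B, E are collinear ∩ CE ⟂ FB]
4. E_y = 2276/265  [F, B, E are collinear ∩ CE ⟂ FB]
   → E = (1203/265, 2276/265)
5. A_x = 136/265  [AE · FD = -1261/265 ∩ 2·signedArea(ECA) = 3298/265]
6. A_y = 1112/265  [AE · FD = -1261/265 ∩ 2·signedArea(ECA) = 3298/265]
   → A = (136/265, 1112/265)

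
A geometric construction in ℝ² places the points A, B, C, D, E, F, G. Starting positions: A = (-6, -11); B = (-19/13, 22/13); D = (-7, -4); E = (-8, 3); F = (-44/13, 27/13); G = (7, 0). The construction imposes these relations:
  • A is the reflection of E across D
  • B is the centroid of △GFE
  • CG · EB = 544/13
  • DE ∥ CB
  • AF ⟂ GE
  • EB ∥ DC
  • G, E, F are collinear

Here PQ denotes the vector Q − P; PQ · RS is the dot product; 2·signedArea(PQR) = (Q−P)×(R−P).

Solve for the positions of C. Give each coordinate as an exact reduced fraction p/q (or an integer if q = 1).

C = (-6/13, -69/13)

1. C_x = -6/13  [DE ∥ CB ∩ EB ∥ DC]
2. C_y = -69/13  [DE ∥ CB ∩ EB ∥ DC]
   → C = (-6/13, -69/13)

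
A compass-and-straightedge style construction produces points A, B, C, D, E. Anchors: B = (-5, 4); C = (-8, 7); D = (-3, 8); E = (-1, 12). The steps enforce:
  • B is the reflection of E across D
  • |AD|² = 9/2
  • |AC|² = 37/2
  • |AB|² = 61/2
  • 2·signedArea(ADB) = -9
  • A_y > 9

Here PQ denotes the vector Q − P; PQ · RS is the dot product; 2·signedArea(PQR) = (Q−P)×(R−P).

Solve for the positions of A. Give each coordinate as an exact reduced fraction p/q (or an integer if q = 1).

1. A_x = -9/2  [line 4·x + -2·y + 37 = 0 ∩ |AB|² = 61/2]
2. A_y = 19/2  [line 4·x + -2·y + 37 = 0 ∩ |AB|² = 61/2]
   → A = (-9/2, 19/2)

A = (-9/2, 19/2)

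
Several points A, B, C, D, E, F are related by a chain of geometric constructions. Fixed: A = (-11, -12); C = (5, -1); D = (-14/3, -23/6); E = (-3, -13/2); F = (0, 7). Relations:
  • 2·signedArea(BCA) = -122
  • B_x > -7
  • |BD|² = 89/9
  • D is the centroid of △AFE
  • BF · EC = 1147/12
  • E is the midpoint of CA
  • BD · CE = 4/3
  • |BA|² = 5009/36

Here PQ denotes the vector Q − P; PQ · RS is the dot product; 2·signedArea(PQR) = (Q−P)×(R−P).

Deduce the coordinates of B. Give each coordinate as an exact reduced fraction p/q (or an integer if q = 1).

1. B_x = -19/3  [BD · CE = 4/3 ∩ 2·signedArea(BCA) = -122]
2. B_y = -7/6  [BD · CE = 4/3 ∩ 2·signedArea(BCA) = -122]
   → B = (-19/3, -7/6)

B = (-19/3, -7/6)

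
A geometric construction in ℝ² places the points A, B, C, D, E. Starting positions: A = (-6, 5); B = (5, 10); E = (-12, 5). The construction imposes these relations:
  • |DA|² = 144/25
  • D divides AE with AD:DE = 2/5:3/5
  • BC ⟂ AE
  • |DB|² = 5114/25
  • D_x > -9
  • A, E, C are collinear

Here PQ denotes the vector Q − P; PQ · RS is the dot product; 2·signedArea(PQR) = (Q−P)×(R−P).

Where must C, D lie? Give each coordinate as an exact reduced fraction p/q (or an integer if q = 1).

C = (5, 5)
D = (-42/5, 5)

1. C_x = 5  [A, E, C are collinear ∩ BC ⟂ AE]
2. C_y = 5  [A, E, C are collinear ∩ BC ⟂ AE]
   → C = (5, 5)
3. D_x = -42/5  [D divides AE with AD:DE = 2/5:3/5]
4. D_y = 5  [D divides AE with AD:DE = 2/5:3/5]
   → D = (-42/5, 5)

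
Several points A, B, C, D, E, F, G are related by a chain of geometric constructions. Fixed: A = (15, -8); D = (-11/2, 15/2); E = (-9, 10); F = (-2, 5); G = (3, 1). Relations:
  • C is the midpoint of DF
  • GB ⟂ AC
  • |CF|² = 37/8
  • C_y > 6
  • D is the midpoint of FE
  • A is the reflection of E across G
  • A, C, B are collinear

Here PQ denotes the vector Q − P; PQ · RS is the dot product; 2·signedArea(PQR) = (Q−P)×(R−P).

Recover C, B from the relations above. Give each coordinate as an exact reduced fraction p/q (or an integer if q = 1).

B = (3015/986, 1061/986)
C = (-15/4, 25/4)

1. C_x = -15/4  [C is the midpoint of DF]
2. C_y = 25/4  [C is the midpoint of DF]
   → C = (-15/4, 25/4)
3. B_x = 3015/986  [A, C, B are collinear ∩ GB ⟂ AC]
4. B_y = 1061/986  [A, C, B are collinear ∩ GB ⟂ AC]
   → B = (3015/986, 1061/986)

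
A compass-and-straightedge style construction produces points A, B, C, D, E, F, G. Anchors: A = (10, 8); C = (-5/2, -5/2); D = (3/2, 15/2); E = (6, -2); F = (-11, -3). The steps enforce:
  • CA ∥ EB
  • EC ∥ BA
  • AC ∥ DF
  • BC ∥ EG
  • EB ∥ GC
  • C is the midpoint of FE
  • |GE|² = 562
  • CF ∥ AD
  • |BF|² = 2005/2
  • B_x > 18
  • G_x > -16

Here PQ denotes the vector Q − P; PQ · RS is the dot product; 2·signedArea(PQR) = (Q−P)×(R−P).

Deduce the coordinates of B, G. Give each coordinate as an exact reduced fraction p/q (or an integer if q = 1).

B = (37/2, 17/2)
G = (-15, -13)

1. B_x = 37/2  [EC ∥ BA ∩ CA ∥ EB]
2. B_y = 17/2  [EC ∥ BA ∩ CA ∥ EB]
   → B = (37/2, 17/2)
3. G_x = -15  [EB ∥ GC ∩ BC ∥ EG]
4. G_y = -13  [EB ∥ GC ∩ BC ∥ EG]
   → G = (-15, -13)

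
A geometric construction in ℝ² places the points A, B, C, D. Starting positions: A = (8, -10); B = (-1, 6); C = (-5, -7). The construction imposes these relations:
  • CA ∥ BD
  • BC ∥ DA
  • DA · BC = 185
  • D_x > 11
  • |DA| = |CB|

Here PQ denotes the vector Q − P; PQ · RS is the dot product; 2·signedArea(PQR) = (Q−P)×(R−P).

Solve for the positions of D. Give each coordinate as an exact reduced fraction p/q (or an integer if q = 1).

D = (12, 3)

1. D_x = 12  [BC ∥ DA ∩ CA ∥ BD]
2. D_y = 3  [BC ∥ DA ∩ CA ∥ BD]
   → D = (12, 3)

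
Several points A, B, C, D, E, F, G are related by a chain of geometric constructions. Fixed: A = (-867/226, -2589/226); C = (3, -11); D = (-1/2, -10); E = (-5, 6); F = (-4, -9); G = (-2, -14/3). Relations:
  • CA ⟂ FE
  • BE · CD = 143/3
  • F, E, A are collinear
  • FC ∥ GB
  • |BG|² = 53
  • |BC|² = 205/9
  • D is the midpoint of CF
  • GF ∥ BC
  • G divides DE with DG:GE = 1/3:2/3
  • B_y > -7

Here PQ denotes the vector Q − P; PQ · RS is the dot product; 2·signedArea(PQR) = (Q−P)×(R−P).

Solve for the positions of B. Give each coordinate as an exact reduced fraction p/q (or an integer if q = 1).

1. B_x = 5  [GF ∥ BC ∩ FC ∥ GB]
2. B_y = -20/3  [GF ∥ BC ∩ FC ∥ GB]
   → B = (5, -20/3)

B = (5, -20/3)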